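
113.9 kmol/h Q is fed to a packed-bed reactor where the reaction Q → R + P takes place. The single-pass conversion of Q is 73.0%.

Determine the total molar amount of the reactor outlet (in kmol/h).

197 kmol/h

Q reacted = 0.73 × 113.9 = 83.15 kmol/h; ν_Q = −1, so ξ = 83.15/1 = 83.15 kmol/h.
Outlet amounts (n = n₀ + ν ξ):
  Q: 113.9 − 1(83.15) = 30.75
  R: 0 + 1(83.15) = 83.15
  P: 0 + 1(83.15) = 83.15
Total out = 30.75 + 83.15 + 83.15 = 197 kmol/h.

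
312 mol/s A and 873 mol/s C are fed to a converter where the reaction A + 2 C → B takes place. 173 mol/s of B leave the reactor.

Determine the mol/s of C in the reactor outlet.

For B: n = n₀ + 1ξ → 173 = 0 + 1ξ, giving ξ = 173 mol/s.
Outlet amounts (n = n₀ + ν ξ):
  A: 312 − 1(173) = 139
  C: 873 − 2(173) = 527
  B: 0 + 1(173) = 173

527 mol/s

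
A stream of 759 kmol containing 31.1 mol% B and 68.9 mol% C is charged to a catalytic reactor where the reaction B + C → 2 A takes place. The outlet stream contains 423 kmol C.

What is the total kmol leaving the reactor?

759 kmol

For C: n = n₀ − 1ξ → 423 = 523 − 1ξ, giving ξ = 99.95 kmol.
Outlet amounts (n = n₀ + ν ξ):
  B: 236 − 1(99.95) = 136.1
  C: 523 − 1(99.95) = 423
  A: 0 + 2(99.95) = 199.9
Total out = 136.1 + 423 + 199.9 = 759 kmol.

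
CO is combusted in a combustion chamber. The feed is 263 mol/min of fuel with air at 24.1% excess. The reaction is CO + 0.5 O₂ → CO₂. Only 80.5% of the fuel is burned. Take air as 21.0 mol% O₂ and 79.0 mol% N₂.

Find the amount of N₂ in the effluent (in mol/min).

Stoichiometric O₂ = 0.5 × 263 = 131.5 mol/min; O₂ fed = 131.5 × 1.241 = 163.2 mol/min.
N₂ fed = 163.2 × 79/21 = 613.9 mol/min.
Fuel reacted = 0.805 × 263 → ξ = 211.7 mol/min.
Outlet (n = n₀ + ν ξ):
  CO: 263 − 1(211.7) = 51.28
  O₂: 163.2 − 0.5(211.7) = 57.33
  N₂: 613.9 (inert)
  CO₂: 0 + 1(211.7) = 211.7

614 mol/min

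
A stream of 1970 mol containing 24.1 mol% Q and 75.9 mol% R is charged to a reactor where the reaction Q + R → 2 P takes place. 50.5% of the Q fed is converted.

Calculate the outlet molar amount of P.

480 mol

Q reacted = 0.505 × 474.8 = 239.8 mol; ν_Q = −1, so ξ = 239.8/1 = 239.8 mol.
Outlet amounts (n = n₀ + ν ξ):
  Q: 474.8 − 1(239.8) = 235
  R: 1495 − 1(239.8) = 1255
  P: 0 + 2(239.8) = 479.5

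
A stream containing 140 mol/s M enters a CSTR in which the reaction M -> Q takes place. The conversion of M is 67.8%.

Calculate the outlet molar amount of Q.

94.9 mol/s

M reacted = 0.678 × 140 = 94.92 mol/s; ν_M = −1, so ξ = 94.92/1 = 94.92 mol/s.
Outlet amounts (n = n₀ + ν ξ):
  M: 140 − 1(94.92) = 45.08
  Q: 0 + 1(94.92) = 94.92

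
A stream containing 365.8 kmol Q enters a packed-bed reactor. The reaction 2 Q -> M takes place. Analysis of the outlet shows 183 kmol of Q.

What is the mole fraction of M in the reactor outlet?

0.333

For Q: n = n₀ − 2ξ → 183 = 365.8 − 2ξ, giving ξ = 91.4 kmol.
Outlet amounts (n = n₀ + ν ξ):
  Q: 365.8 − 2(91.4) = 183
  M: 0 + 1(91.4) = 91.4
Total out = 274.4 kmol; y_M = 91.4 / 274.4 = 0.3331.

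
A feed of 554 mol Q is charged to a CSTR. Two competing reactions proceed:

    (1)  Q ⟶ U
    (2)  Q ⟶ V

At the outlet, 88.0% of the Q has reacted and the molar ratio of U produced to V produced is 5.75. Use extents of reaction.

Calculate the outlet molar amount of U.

Conversion of Q: Q consumed = 0.88 × 554 = 487.5 mol = 1ξ₁ + 1ξ₂.
Selectivity: 1ξ₁ / (1ξ₂) = 5.75 → ξ₁ = 5.75 ξ₂.
Substitute: (1·5.75 + 1) ξ₂ = 487.5 → ξ₂ = 72.23 mol, ξ₁ = 415.3 mol.
Outlet amounts (n = n₀ + Σ ν·ξ):
  Q: 554 − 1(415.3) − 1(72.23) = 66.48
  U: 0 + 1(415.3) = 415.3
  V: 0 + 1(72.23) = 72.23

415 mol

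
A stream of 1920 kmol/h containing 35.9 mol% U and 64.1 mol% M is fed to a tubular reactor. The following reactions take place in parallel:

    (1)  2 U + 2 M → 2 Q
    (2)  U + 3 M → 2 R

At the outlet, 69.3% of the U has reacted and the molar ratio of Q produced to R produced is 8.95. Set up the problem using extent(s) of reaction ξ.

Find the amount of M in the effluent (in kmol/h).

703 kmol/h

Conversion of U: U consumed = 0.693 × 689.3 = 477.7 kmol/h = 2ξ₁ + 1ξ₂.
Selectivity: 2ξ₁ / (2ξ₂) = 8.95 → ξ₁ = 8.95 ξ₂.
Substitute: (2·8.95 + 1) ξ₂ = 477.7 → ξ₂ = 25.27 kmol/h, ξ₁ = 226.2 kmol/h.
Outlet amounts (n = n₀ + Σ ν·ξ):
  U: 689.3 − 2(226.2) − 1(25.27) = 211.6
  M: 1231 − 2(226.2) − 3(25.27) = 702.5
  Q: 0 + 2(226.2) = 452.4
  R: 0 + 2(25.27) = 50.55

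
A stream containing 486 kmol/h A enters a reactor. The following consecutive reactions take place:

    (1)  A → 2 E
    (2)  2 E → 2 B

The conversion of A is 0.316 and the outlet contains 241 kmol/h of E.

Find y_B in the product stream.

0.103

Conversion of A: A consumed = 1ξ₁ = 0.316 × 486 → ξ₁ = 153.6 kmol/h.
E balance: n_E = 0 + 2ξ₁ − 2ξ₂ = 241 → ξ₂ = (2·153.6 − 241)/2 = 33.08 kmol/h.
Outlet amounts (n = n₀ + Σ ν·ξ):
  A: 486 − 1(153.6) = 332.4
  E: 0 + 2(153.6) − 2(33.08) = 241
  B: 0 + 2(33.08) = 66.15
Total out = 639.6 kmol/h; y_B = 66.15 / 639.6 = 0.1034.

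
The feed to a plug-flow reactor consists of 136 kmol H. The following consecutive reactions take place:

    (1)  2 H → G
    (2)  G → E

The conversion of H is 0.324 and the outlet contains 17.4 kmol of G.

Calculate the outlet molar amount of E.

Conversion of H: H consumed = 2ξ₁ = 0.324 × 136 → ξ₁ = 22.03 kmol.
G balance: n_G = 0 + 1ξ₁ − 1ξ₂ = 17.4 → ξ₂ = (1·22.03 − 17.4)/1 = 4.632 kmol.
Outlet amounts (n = n₀ + Σ ν·ξ):
  H: 136 − 2(22.03) = 91.94
  G: 0 + 1(22.03) − 1(4.632) = 17.4
  E: 0 + 1(4.632) = 4.632

4.63 kmol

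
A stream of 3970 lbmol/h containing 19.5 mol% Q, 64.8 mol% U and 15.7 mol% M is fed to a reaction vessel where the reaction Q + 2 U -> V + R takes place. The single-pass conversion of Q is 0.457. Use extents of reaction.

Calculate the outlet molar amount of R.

354 lbmol/h

Q reacted = 0.457 × 774.1 = 353.8 lbmol/h; ν_Q = −1, so ξ = 353.8/1 = 353.8 lbmol/h.
Outlet amounts (n = n₀ + ν ξ):
  Q: 774.1 − 1(353.8) = 420.4
  U: 2573 − 2(353.8) = 1865
  V: 0 + 1(353.8) = 353.8
  R: 0 + 1(353.8) = 353.8
  M: 623.3 (inert)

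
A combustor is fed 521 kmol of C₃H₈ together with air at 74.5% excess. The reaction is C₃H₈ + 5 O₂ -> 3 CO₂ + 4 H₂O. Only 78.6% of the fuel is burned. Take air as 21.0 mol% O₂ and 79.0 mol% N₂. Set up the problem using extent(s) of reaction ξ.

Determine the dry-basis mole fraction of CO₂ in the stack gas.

Stoichiometric O₂ = 5 × 521 = 2605 kmol; O₂ fed = 2605 × 1.745 = 4546 kmol.
N₂ fed = 4546 × 79/21 = 17100 kmol.
Fuel reacted = 0.786 × 521 → ξ = 409.5 kmol.
Outlet (n = n₀ + ν ξ):
  C₃H₈: 521 − 1(409.5) = 111.5
  O₂: 4546 − 5(409.5) = 2498
  N₂: 17100 (inert)
  CO₂: 0 + 3(409.5) = 1229
  H₂O: 0 + 4(409.5) = 1638
Dry total = 20940 kmol; y_CO₂ (dry) = 1229 / 20940 = 0.05867.

0.0587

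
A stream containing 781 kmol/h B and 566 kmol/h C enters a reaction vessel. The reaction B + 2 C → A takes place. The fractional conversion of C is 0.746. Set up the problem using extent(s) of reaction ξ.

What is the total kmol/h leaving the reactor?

C reacted = 0.746 × 566 = 422.2 kmol/h; ν_C = −2, so ξ = 422.2/2 = 211.1 kmol/h.
Outlet amounts (n = n₀ + ν ξ):
  B: 781 − 1(211.1) = 569.9
  C: 566 − 2(211.1) = 143.8
  A: 0 + 1(211.1) = 211.1
Total out = 569.9 + 143.8 + 211.1 = 924.8 kmol/h.

925 kmol/h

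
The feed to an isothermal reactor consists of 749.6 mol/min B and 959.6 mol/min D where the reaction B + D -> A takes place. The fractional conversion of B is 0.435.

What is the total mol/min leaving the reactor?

B reacted = 0.435 × 749.6 = 326.1 mol/min; ν_B = −1, so ξ = 326.1/1 = 326.1 mol/min.
Outlet amounts (n = n₀ + ν ξ):
  B: 749.6 − 1(326.1) = 423.5
  D: 959.6 − 1(326.1) = 633.5
  A: 0 + 1(326.1) = 326.1
Total out = 423.5 + 633.5 + 326.1 = 1383 mol/min.

1380 mol/min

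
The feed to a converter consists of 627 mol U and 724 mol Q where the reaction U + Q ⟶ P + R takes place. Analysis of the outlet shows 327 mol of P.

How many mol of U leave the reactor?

For P: n = n₀ + 1ξ → 327 = 0 + 1ξ, giving ξ = 327 mol.
Outlet amounts (n = n₀ + ν ξ):
  U: 627 − 1(327) = 300
  Q: 724 − 1(327) = 397
  P: 0 + 1(327) = 327
  R: 0 + 1(327) = 327

300 mol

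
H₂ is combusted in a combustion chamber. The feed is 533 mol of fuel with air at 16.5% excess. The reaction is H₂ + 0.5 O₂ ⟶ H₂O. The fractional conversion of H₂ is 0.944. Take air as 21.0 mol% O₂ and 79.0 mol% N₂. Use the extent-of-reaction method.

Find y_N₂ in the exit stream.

Stoichiometric O₂ = 0.5 × 533 = 266.5 mol; O₂ fed = 266.5 × 1.165 = 310.5 mol.
N₂ fed = 310.5 × 79/21 = 1168 mol.
Fuel reacted = 0.944 × 533 → ξ = 503.2 mol.
Outlet (n = n₀ + ν ξ):
  H₂: 533 − 1(503.2) = 29.85
  O₂: 310.5 − 0.5(503.2) = 58.9
  N₂: 1168 (inert)
  H₂O: 0 + 1(503.2) = 503.2
Total out = 1760 mol; y_N₂ = 1168 / 1760 = 0.6637.

0.664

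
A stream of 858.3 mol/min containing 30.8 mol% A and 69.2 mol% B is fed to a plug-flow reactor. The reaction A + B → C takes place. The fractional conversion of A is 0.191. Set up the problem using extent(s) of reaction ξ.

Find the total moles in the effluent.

808 mol/min

A reacted = 0.191 × 264.4 = 50.49 mol/min; ν_A = −1, so ξ = 50.49/1 = 50.49 mol/min.
Outlet amounts (n = n₀ + ν ξ):
  A: 264.4 − 1(50.49) = 213.9
  B: 593.9 − 1(50.49) = 543.5
  C: 0 + 1(50.49) = 50.49
Total out = 213.9 + 543.5 + 50.49 = 807.8 mol/min.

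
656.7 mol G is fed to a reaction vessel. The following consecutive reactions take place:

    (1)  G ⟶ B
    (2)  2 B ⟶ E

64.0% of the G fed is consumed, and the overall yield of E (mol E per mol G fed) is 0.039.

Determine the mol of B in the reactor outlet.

Conversion of G: G consumed = 1ξ₁ = 0.64 × 656.7 → ξ₁ = 420.3 mol.
Yield of E: 1ξ₂ / 656.7 = 0.039 → ξ₂ = 25.61 mol.
Outlet amounts (n = n₀ + Σ ν·ξ):
  G: 656.7 − 1(420.3) = 236.4
  B: 0 + 1(420.3) − 2(25.61) = 369.1
  E: 0 + 1(25.61) = 25.61

369 mol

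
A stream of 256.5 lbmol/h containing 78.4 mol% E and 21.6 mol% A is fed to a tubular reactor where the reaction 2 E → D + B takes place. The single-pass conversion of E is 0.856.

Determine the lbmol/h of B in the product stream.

E reacted = 0.856 × 201.1 = 172.1 lbmol/h; ν_E = −2, so ξ = 172.1/2 = 86.07 lbmol/h.
Outlet amounts (n = n₀ + ν ξ):
  E: 201.1 − 2(86.07) = 28.96
  D: 0 + 1(86.07) = 86.07
  B: 0 + 1(86.07) = 86.07
  A: 55.4 (inert)

86.1 lbmol/h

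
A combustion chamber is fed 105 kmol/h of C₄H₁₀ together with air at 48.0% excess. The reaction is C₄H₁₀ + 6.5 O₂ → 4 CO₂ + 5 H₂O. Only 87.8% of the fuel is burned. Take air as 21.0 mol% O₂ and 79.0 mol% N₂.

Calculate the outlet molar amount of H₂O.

461 kmol/h

Stoichiometric O₂ = 6.5 × 105 = 682.5 kmol/h; O₂ fed = 682.5 × 1.480 = 1010 kmol/h.
N₂ fed = 1010 × 79/21 = 3800 kmol/h.
Fuel reacted = 0.878 × 105 → ξ = 92.19 kmol/h.
Outlet (n = n₀ + ν ξ):
  C₄H₁₀: 105 − 1(92.19) = 12.81
  O₂: 1010 − 6.5(92.19) = 410.9
  N₂: 3800 (inert)
  CO₂: 0 + 4(92.19) = 368.8
  H₂O: 0 + 5(92.19) = 460.9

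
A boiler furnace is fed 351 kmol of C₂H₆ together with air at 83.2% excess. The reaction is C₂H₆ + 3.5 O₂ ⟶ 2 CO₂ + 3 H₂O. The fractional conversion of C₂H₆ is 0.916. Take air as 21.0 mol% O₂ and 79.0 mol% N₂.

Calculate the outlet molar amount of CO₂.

643 kmol

Stoichiometric O₂ = 3.5 × 351 = 1228 kmol; O₂ fed = 1228 × 1.832 = 2251 kmol.
N₂ fed = 2251 × 79/21 = 8467 kmol.
Fuel reacted = 0.916 × 351 → ξ = 321.5 kmol.
Outlet (n = n₀ + ν ξ):
  C₂H₆: 351 − 1(321.5) = 29.48
  O₂: 2251 − 3.5(321.5) = 1125
  N₂: 8467 (inert)
  CO₂: 0 + 2(321.5) = 643
  H₂O: 0 + 3(321.5) = 964.5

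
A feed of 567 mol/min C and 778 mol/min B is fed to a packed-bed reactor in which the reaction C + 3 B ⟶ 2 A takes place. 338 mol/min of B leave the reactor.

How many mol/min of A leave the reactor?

293 mol/min

For B: n = n₀ − 3ξ → 338 = 778 − 3ξ, giving ξ = 146.7 mol/min.
Outlet amounts (n = n₀ + ν ξ):
  C: 567 − 1(146.7) = 420.3
  B: 778 − 3(146.7) = 338
  A: 0 + 2(146.7) = 293.3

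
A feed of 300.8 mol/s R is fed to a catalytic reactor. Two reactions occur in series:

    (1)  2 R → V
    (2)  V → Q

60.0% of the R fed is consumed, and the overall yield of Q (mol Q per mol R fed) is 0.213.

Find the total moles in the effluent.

Conversion of R: R consumed = 2ξ₁ = 0.6 × 300.8 → ξ₁ = 90.24 mol/s.
Yield of Q: 1ξ₂ / 300.8 = 0.213 → ξ₂ = 64.07 mol/s.
Outlet amounts (n = n₀ + Σ ν·ξ):
  R: 300.8 − 2(90.24) = 120.3
  V: 0 + 1(90.24) − 1(64.07) = 26.17
  Q: 0 + 1(64.07) = 64.07
Total out = 120.3 + 26.17 + 64.07 = 210.6 mol/s.

211 mol/s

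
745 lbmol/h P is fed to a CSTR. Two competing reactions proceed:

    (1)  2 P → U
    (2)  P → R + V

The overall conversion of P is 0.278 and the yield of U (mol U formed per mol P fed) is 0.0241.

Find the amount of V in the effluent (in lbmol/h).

Yield of U: 1ξ₁ / 745 = 0.0241 → ξ₁ = 17.95 lbmol/h.
Conversion of P: 2ξ₁ + 1ξ₂ = 0.278 × 745 = 207.1 → ξ₂ = 171.2 lbmol/h.
Outlet amounts (n = n₀ + Σ ν·ξ):
  P: 745 − 2(17.95) − 1(171.2) = 537.9
  U: 0 + 1(17.95) = 17.95
  R: 0 + 1(171.2) = 171.2
  V: 0 + 1(171.2) = 171.2

171 lbmol/h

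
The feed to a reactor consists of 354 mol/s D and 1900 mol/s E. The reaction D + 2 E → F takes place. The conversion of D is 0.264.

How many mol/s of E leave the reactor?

1710 mol/s

D reacted = 0.264 × 354 = 93.46 mol/s; ν_D = −1, so ξ = 93.46/1 = 93.46 mol/s.
Outlet amounts (n = n₀ + ν ξ):
  D: 354 − 1(93.46) = 260.5
  E: 1900 − 2(93.46) = 1713
  F: 0 + 1(93.46) = 93.46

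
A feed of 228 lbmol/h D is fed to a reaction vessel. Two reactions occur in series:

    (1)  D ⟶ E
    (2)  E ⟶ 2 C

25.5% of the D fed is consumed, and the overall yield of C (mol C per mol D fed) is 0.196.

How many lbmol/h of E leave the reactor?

Conversion of D: D consumed = 1ξ₁ = 0.255 × 228 → ξ₁ = 58.14 lbmol/h.
Yield of C: 2ξ₂ / 228 = 0.196 → ξ₂ = 22.34 lbmol/h.
Outlet amounts (n = n₀ + Σ ν·ξ):
  D: 228 − 1(58.14) = 169.9
  E: 0 + 1(58.14) − 1(22.34) = 35.8
  C: 0 + 2(22.34) = 44.69

35.8 lbmol/h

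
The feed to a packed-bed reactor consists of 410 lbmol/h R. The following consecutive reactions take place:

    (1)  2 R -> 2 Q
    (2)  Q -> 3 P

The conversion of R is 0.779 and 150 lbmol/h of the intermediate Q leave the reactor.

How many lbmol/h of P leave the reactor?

508 lbmol/h

Conversion of R: R consumed = 2ξ₁ = 0.779 × 410 → ξ₁ = 159.7 lbmol/h.
Q balance: n_Q = 0 + 2ξ₁ − 1ξ₂ = 150 → ξ₂ = (2·159.7 − 150)/1 = 169.4 lbmol/h.
Outlet amounts (n = n₀ + Σ ν·ξ):
  R: 410 − 2(159.7) = 90.61
  Q: 0 + 2(159.7) − 1(169.4) = 150
  P: 0 + 3(169.4) = 508.2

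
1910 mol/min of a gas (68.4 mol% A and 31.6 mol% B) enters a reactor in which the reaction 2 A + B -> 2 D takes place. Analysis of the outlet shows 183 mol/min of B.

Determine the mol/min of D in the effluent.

For B: n = n₀ − 1ξ → 183 = 603.6 − 1ξ, giving ξ = 420.6 mol/min.
Outlet amounts (n = n₀ + ν ξ):
  A: 1306 − 2(420.6) = 465.3
  B: 603.6 − 1(420.6) = 183
  D: 0 + 2(420.6) = 841.1

841 mol/min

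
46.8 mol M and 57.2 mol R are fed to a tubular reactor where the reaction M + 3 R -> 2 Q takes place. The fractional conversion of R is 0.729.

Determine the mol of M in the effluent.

R reacted = 0.729 × 57.2 = 41.7 mol; ν_R = −3, so ξ = 41.7/3 = 13.9 mol.
Outlet amounts (n = n₀ + ν ξ):
  M: 46.8 − 1(13.9) = 32.9
  R: 57.2 − 3(13.9) = 15.5
  Q: 0 + 2(13.9) = 27.8

32.9 mol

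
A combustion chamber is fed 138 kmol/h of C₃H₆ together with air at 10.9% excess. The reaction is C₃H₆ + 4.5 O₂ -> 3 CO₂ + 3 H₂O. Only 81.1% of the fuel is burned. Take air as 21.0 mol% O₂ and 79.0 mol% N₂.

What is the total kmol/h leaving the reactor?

3470 kmol/h

Stoichiometric O₂ = 4.5 × 138 = 621 kmol/h; O₂ fed = 621 × 1.109 = 688.7 kmol/h.
N₂ fed = 688.7 × 79/21 = 2591 kmol/h.
Fuel reacted = 0.811 × 138 → ξ = 111.9 kmol/h.
Outlet (n = n₀ + ν ξ):
  C₃H₆: 138 − 1(111.9) = 26.08
  O₂: 688.7 − 4.5(111.9) = 185.1
  N₂: 2591 (inert)
  CO₂: 0 + 3(111.9) = 335.8
  H₂O: 0 + 3(111.9) = 335.8
Total out = 26.08 + 185.1 + 2591 + 335.8 + 335.8 = 3473 kmol/h.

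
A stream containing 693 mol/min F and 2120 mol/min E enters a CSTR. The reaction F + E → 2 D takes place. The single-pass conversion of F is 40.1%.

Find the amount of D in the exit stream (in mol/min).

556 mol/min

F reacted = 0.401 × 693 = 277.9 mol/min; ν_F = −1, so ξ = 277.9/1 = 277.9 mol/min.
Outlet amounts (n = n₀ + ν ξ):
  F: 693 − 1(277.9) = 415.1
  E: 2120 − 1(277.9) = 1842
  D: 0 + 2(277.9) = 555.8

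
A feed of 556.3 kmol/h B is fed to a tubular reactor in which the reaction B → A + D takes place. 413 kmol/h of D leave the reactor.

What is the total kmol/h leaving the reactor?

969 kmol/h

For D: n = n₀ + 1ξ → 413 = 0 + 1ξ, giving ξ = 413 kmol/h.
Outlet amounts (n = n₀ + ν ξ):
  B: 556.3 − 1(413) = 143.3
  A: 0 + 1(413) = 413
  D: 0 + 1(413) = 413
Total out = 143.3 + 413 + 413 = 969.3 kmol/h.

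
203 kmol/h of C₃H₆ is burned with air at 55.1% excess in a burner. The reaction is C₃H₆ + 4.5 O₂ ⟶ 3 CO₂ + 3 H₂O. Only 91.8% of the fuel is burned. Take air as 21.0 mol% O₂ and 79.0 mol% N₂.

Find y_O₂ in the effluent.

0.0821

Stoichiometric O₂ = 4.5 × 203 = 913.5 kmol/h; O₂ fed = 913.5 × 1.551 = 1417 kmol/h.
N₂ fed = 1417 × 79/21 = 5330 kmol/h.
Fuel reacted = 0.918 × 203 → ξ = 186.4 kmol/h.
Outlet (n = n₀ + ν ξ):
  C₃H₆: 203 − 1(186.4) = 16.65
  O₂: 1417 − 4.5(186.4) = 578.2
  N₂: 5330 (inert)
  CO₂: 0 + 3(186.4) = 559.1
  H₂O: 0 + 3(186.4) = 559.1
Total out = 7043 kmol/h; y_O₂ = 578.2 / 7043 = 0.0821.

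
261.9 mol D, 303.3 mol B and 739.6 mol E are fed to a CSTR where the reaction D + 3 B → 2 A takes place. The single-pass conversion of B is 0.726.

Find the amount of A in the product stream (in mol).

147 mol

B reacted = 0.726 × 303.3 = 220.2 mol; ν_B = −3, so ξ = 220.2/3 = 73.4 mol.
Outlet amounts (n = n₀ + ν ξ):
  D: 261.9 − 1(73.4) = 188.5
  B: 303.3 − 3(73.4) = 83.1
  A: 0 + 2(73.4) = 146.8
  E: 739.6 (inert)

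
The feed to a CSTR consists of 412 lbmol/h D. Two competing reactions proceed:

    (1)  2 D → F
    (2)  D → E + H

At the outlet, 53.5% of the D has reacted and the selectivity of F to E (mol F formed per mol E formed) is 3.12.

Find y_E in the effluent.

Conversion of D: D consumed = 0.535 × 412 = 220.4 lbmol/h = 2ξ₁ + 1ξ₂.
Selectivity: 1ξ₁ / (1ξ₂) = 3.12 → ξ₁ = 3.12 ξ₂.
Substitute: (2·3.12 + 1) ξ₂ = 220.4 → ξ₂ = 30.44 lbmol/h, ξ₁ = 94.99 lbmol/h.
Outlet amounts (n = n₀ + Σ ν·ξ):
  D: 412 − 2(94.99) − 1(30.44) = 191.6
  F: 0 + 1(94.99) = 94.99
  E: 0 + 1(30.44) = 30.44
  H: 0 + 1(30.44) = 30.44
Total out = 347.5 lbmol/h; y_E = 30.44 / 347.5 = 0.08762.

0.0876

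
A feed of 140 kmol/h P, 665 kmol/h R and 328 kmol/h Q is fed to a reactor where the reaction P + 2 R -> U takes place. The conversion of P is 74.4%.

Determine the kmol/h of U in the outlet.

104 kmol/h

P reacted = 0.744 × 140 = 104.2 kmol/h; ν_P = −1, so ξ = 104.2/1 = 104.2 kmol/h.
Outlet amounts (n = n₀ + ν ξ):
  P: 140 − 1(104.2) = 35.84
  R: 665 − 2(104.2) = 456.7
  U: 0 + 1(104.2) = 104.2
  Q: 328 (inert)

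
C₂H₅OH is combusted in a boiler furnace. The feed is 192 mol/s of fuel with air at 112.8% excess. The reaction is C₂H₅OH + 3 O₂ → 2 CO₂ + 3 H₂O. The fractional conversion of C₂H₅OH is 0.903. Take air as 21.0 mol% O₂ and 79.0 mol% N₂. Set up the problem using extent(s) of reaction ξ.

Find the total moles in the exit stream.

Stoichiometric O₂ = 3 × 192 = 576 mol/s; O₂ fed = 576 × 2.128 = 1226 mol/s.
N₂ fed = 1226 × 79/21 = 4611 mol/s.
Fuel reacted = 0.903 × 192 → ξ = 173.4 mol/s.
Outlet (n = n₀ + ν ξ):
  C₂H₅OH: 192 − 1(173.4) = 18.62
  O₂: 1226 − 3(173.4) = 705.6
  N₂: 4611 (inert)
  CO₂: 0 + 2(173.4) = 346.8
  H₂O: 0 + 3(173.4) = 520.1
Total out = 18.62 + 705.6 + 4611 + 346.8 + 520.1 = 6202 mol/s.

6200 mol/s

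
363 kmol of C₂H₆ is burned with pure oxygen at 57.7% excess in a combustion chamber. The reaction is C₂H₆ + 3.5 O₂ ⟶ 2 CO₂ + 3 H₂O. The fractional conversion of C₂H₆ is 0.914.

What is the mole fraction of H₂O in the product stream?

0.393

Stoichiometric O₂ = 3.5 × 363 = 1270 kmol; O₂ fed = 1270 × 1.577 = 2004 kmol.
Fuel reacted = 0.914 × 363 → ξ = 331.8 kmol.
Outlet (n = n₀ + ν ξ):
  C₂H₆: 363 − 1(331.8) = 31.22
  O₂: 2004 − 3.5(331.8) = 842.3
  CO₂: 0 + 2(331.8) = 663.6
  H₂O: 0 + 3(331.8) = 995.3
Total out = 2532 kmol; y_H₂O = 995.3 / 2532 = 0.393.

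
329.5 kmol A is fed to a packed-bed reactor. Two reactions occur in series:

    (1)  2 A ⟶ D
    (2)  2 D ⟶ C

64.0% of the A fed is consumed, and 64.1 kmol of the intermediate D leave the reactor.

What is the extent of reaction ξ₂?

ξ₂ = 20.7 kmol

Conversion of A: A consumed = 2ξ₁ = 0.64 × 329.5 → ξ₁ = 105.4 kmol.
D balance: n_D = 0 + 1ξ₁ − 2ξ₂ = 64.1 → ξ₂ = (1·105.4 − 64.1)/2 = 20.67 kmol.
Outlet amounts (n = n₀ + Σ ν·ξ):
  A: 329.5 − 2(105.4) = 118.6
  D: 0 + 1(105.4) − 2(20.67) = 64.1
  C: 0 + 1(20.67) = 20.67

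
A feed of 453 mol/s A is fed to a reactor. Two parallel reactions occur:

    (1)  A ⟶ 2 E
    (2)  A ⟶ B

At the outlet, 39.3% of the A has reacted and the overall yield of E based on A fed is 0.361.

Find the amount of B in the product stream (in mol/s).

96.3 mol/s

Yield of E: 2ξ₁ / 453 = 0.361 → ξ₁ = 81.77 mol/s.
Conversion of A: 1ξ₁ + 1ξ₂ = 0.393 × 453 = 178 → ξ₂ = 96.26 mol/s.
Outlet amounts (n = n₀ + Σ ν·ξ):
  A: 453 − 1(81.77) − 1(96.26) = 275
  E: 0 + 2(81.77) = 163.5
  B: 0 + 1(96.26) = 96.26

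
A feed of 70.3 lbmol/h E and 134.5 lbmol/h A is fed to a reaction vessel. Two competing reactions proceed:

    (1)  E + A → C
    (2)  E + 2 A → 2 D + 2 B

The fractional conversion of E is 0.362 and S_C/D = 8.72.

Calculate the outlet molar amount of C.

24.1 lbmol/h

Conversion of E: E consumed = 0.362 × 70.3 = 25.45 lbmol/h = 1ξ₁ + 1ξ₂.
Selectivity: 1ξ₁ / (2ξ₂) = 8.72 → ξ₁ = 17.44 ξ₂.
Substitute: (1·17.44 + 1) ξ₂ = 25.45 → ξ₂ = 1.38 lbmol/h, ξ₁ = 24.07 lbmol/h.
Outlet amounts (n = n₀ + Σ ν·ξ):
  E: 70.3 − 1(24.07) − 1(1.38) = 44.85
  A: 134.5 − 1(24.07) − 2(1.38) = 107.7
  C: 0 + 1(24.07) = 24.07
  D: 0 + 2(1.38) = 2.76
  B: 0 + 2(1.38) = 2.76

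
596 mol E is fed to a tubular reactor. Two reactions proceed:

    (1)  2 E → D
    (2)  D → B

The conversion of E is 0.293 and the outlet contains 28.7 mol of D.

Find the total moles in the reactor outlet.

Conversion of E: E consumed = 2ξ₁ = 0.293 × 596 → ξ₁ = 87.31 mol.
D balance: n_D = 0 + 1ξ₁ − 1ξ₂ = 28.7 → ξ₂ = (1·87.31 − 28.7)/1 = 58.61 mol.
Outlet amounts (n = n₀ + Σ ν·ξ):
  E: 596 − 2(87.31) = 421.4
  D: 0 + 1(87.31) − 1(58.61) = 28.7
  B: 0 + 1(58.61) = 58.61
Total out = 421.4 + 28.7 + 58.61 = 508.7 mol.

509 mol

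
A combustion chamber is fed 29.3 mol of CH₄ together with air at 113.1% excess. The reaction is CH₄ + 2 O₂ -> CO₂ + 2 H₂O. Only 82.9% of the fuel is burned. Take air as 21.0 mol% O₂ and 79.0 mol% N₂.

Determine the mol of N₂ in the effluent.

Stoichiometric O₂ = 2 × 29.3 = 58.6 mol; O₂ fed = 58.6 × 2.131 = 124.9 mol.
N₂ fed = 124.9 × 79/21 = 469.8 mol.
Fuel reacted = 0.829 × 29.3 → ξ = 24.29 mol.
Outlet (n = n₀ + ν ξ):
  CH₄: 29.3 − 1(24.29) = 5.01
  O₂: 124.9 − 2(24.29) = 76.3
  N₂: 469.8 (inert)
  CO₂: 0 + 1(24.29) = 24.29
  H₂O: 0 + 2(24.29) = 48.58

470 mol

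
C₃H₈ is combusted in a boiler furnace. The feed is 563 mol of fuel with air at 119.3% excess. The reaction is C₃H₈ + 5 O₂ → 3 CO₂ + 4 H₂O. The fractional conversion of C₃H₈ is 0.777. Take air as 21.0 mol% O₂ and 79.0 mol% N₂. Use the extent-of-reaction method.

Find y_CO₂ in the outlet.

Stoichiometric O₂ = 5 × 563 = 2815 mol; O₂ fed = 2815 × 2.193 = 6173 mol.
N₂ fed = 6173 × 79/21 = 23220 mol.
Fuel reacted = 0.777 × 563 → ξ = 437.5 mol.
Outlet (n = n₀ + ν ξ):
  C₃H₈: 563 − 1(437.5) = 125.5
  O₂: 6173 − 5(437.5) = 3986
  N₂: 23220 (inert)
  CO₂: 0 + 3(437.5) = 1312
  H₂O: 0 + 4(437.5) = 1750
Total out = 30400 mol; y_CO₂ = 1312 / 30400 = 0.04317.

0.0432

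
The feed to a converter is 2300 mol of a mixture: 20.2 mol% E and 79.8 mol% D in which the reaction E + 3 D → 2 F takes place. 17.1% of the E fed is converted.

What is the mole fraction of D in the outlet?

0.746

E reacted = 0.171 × 464.6 = 79.45 mol; ν_E = −1, so ξ = 79.45/1 = 79.45 mol.
Outlet amounts (n = n₀ + ν ξ):
  E: 464.6 − 1(79.45) = 385.2
  D: 1835 − 3(79.45) = 1597
  F: 0 + 2(79.45) = 158.9
Total out = 2141 mol; y_D = 1597 / 2141 = 0.7459.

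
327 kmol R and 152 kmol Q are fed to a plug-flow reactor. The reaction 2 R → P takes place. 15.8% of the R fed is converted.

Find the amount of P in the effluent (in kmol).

25.8 kmol

R reacted = 0.158 × 327 = 51.67 kmol; ν_R = −2, so ξ = 51.67/2 = 25.83 kmol.
Outlet amounts (n = n₀ + ν ξ):
  R: 327 − 2(25.83) = 275.3
  P: 0 + 1(25.83) = 25.83
  Q: 152 (inert)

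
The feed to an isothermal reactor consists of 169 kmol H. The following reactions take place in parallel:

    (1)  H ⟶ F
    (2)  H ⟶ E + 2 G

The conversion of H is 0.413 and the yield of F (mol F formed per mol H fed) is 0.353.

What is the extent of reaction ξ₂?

Yield of F: 1ξ₁ / 169 = 0.353 → ξ₁ = 59.66 kmol.
Conversion of H: 1ξ₁ + 1ξ₂ = 0.413 × 169 = 69.8 → ξ₂ = 10.14 kmol.
Outlet amounts (n = n₀ + Σ ν·ξ):
  H: 169 − 1(59.66) − 1(10.14) = 99.2
  F: 0 + 1(59.66) = 59.66
  E: 0 + 1(10.14) = 10.14
  G: 0 + 2(10.14) = 20.28

ξ₂ = 10.1 kmol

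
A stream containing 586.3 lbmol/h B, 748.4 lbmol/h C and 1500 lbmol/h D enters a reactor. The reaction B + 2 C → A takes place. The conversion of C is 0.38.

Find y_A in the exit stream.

C reacted = 0.38 × 748.4 = 284.4 lbmol/h; ν_C = −2, so ξ = 284.4/2 = 142.2 lbmol/h.
Outlet amounts (n = n₀ + ν ξ):
  B: 586.3 − 1(142.2) = 444.1
  C: 748.4 − 2(142.2) = 464
  A: 0 + 1(142.2) = 142.2
  D: 1500 (inert)
Total out = 2550 lbmol/h; y_A = 142.2 / 2550 = 0.05576.

0.0558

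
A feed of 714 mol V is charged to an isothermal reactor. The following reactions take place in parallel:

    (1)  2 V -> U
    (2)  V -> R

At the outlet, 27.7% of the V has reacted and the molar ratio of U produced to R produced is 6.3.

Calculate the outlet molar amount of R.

14.5 mol

Conversion of V: V consumed = 0.277 × 714 = 197.8 mol = 2ξ₁ + 1ξ₂.
Selectivity: 1ξ₁ / (1ξ₂) = 6.3 → ξ₁ = 6.3 ξ₂.
Substitute: (2·6.3 + 1) ξ₂ = 197.8 → ξ₂ = 14.54 mol, ξ₁ = 91.62 mol.
Outlet amounts (n = n₀ + Σ ν·ξ):
  V: 714 − 2(91.62) − 1(14.54) = 516.2
  U: 0 + 1(91.62) = 91.62
  R: 0 + 1(14.54) = 14.54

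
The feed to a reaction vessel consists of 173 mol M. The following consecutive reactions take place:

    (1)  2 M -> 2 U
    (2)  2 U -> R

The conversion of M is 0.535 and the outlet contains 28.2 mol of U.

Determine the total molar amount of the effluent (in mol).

Conversion of M: M consumed = 2ξ₁ = 0.535 × 173 → ξ₁ = 46.28 mol.
U balance: n_U = 0 + 2ξ₁ − 2ξ₂ = 28.2 → ξ₂ = (2·46.28 − 28.2)/2 = 32.18 mol.
Outlet amounts (n = n₀ + Σ ν·ξ):
  M: 173 − 2(46.28) = 80.44
  U: 0 + 2(46.28) − 2(32.18) = 28.2
  R: 0 + 1(32.18) = 32.18
Total out = 80.44 + 28.2 + 32.18 = 140.8 mol.

141 mol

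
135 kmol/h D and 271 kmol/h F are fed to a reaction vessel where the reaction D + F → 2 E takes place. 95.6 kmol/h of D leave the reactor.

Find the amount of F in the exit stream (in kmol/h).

For D: n = n₀ − 1ξ → 95.6 = 135 − 1ξ, giving ξ = 39.4 kmol/h.
Outlet amounts (n = n₀ + ν ξ):
  D: 135 − 1(39.4) = 95.6
  F: 271 − 1(39.4) = 231.6
  E: 0 + 2(39.4) = 78.8

232 kmol/h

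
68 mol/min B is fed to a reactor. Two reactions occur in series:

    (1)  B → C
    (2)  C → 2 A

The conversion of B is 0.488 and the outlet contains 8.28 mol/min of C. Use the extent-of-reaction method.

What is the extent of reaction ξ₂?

ξ₂ = 24.9 mol/min

Conversion of B: B consumed = 1ξ₁ = 0.488 × 68 → ξ₁ = 33.18 mol/min.
C balance: n_C = 0 + 1ξ₁ − 1ξ₂ = 8.28 → ξ₂ = (1·33.18 − 8.28)/1 = 24.9 mol/min.
Outlet amounts (n = n₀ + Σ ν·ξ):
  B: 68 − 1(33.18) = 34.82
  C: 0 + 1(33.18) − 1(24.9) = 8.28
  A: 0 + 2(24.9) = 49.81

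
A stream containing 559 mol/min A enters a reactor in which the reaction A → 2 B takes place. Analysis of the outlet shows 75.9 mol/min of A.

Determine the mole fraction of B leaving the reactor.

0.927

For A: n = n₀ − 1ξ → 75.9 = 559 − 1ξ, giving ξ = 483.1 mol/min.
Outlet amounts (n = n₀ + ν ξ):
  A: 559 − 1(483.1) = 75.9
  B: 0 + 2(483.1) = 966.2
Total out = 1042 mol/min; y_B = 966.2 / 1042 = 0.9272.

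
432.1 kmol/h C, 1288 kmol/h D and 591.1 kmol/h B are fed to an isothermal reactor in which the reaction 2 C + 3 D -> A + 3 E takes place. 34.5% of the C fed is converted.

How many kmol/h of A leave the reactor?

C reacted = 0.345 × 432.1 = 149.1 kmol/h; ν_C = −2, so ξ = 149.1/2 = 74.54 kmol/h.
Outlet amounts (n = n₀ + ν ξ):
  C: 432.1 − 2(74.54) = 283
  D: 1288 − 3(74.54) = 1064
  A: 0 + 1(74.54) = 74.54
  E: 0 + 3(74.54) = 223.6
  B: 591.1 (inert)

74.5 kmol/h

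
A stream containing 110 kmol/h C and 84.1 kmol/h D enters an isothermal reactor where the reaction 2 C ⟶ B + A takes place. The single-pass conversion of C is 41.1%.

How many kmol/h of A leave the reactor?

C reacted = 0.411 × 110 = 45.21 kmol/h; ν_C = −2, so ξ = 45.21/2 = 22.61 kmol/h.
Outlet amounts (n = n₀ + ν ξ):
  C: 110 − 2(22.61) = 64.79
  B: 0 + 1(22.61) = 22.61
  A: 0 + 1(22.61) = 22.61
  D: 84.1 (inert)

22.6 kmol/h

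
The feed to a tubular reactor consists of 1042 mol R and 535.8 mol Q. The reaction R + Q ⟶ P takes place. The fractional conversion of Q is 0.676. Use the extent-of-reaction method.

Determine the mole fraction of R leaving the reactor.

0.559

Q reacted = 0.676 × 535.8 = 362.2 mol; ν_Q = −1, so ξ = 362.2/1 = 362.2 mol.
Outlet amounts (n = n₀ + ν ξ):
  R: 1042 − 1(362.2) = 679.8
  Q: 535.8 − 1(362.2) = 173.6
  P: 0 + 1(362.2) = 362.2
Total out = 1216 mol; y_R = 679.8 / 1216 = 0.5592.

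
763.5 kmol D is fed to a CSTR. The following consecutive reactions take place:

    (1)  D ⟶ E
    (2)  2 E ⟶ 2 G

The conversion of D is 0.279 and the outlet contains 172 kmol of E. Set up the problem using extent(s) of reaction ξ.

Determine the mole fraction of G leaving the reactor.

Conversion of D: D consumed = 1ξ₁ = 0.279 × 763.5 → ξ₁ = 213 kmol.
E balance: n_E = 0 + 1ξ₁ − 2ξ₂ = 172 → ξ₂ = (1·213 − 172)/2 = 20.51 kmol.
Outlet amounts (n = n₀ + Σ ν·ξ):
  D: 763.5 − 1(213) = 550.5
  E: 0 + 1(213) − 2(20.51) = 172
  G: 0 + 2(20.51) = 41.02
Total out = 763.5 kmol; y_G = 41.02 / 763.5 = 0.05372.

0.0537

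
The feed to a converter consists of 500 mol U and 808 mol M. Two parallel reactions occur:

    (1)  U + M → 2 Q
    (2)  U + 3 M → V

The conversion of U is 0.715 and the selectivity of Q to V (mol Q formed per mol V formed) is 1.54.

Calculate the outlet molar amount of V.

202 mol

Conversion of U: U consumed = 0.715 × 500 = 357.5 mol = 1ξ₁ + 1ξ₂.
Selectivity: 2ξ₁ / (1ξ₂) = 1.54 → ξ₁ = 0.77 ξ₂.
Substitute: (1·0.77 + 1) ξ₂ = 357.5 → ξ₂ = 202 mol, ξ₁ = 155.5 mol.
Outlet amounts (n = n₀ + Σ ν·ξ):
  U: 500 − 1(155.5) − 1(202) = 142.5
  M: 808 − 1(155.5) − 3(202) = 46.55
  Q: 0 + 2(155.5) = 311
  V: 0 + 1(202) = 202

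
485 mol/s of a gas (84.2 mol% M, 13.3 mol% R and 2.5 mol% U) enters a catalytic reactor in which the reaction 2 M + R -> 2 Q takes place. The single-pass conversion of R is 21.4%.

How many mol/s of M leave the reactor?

381 mol/s

R reacted = 0.214 × 64.5 = 13.8 mol/s; ν_R = −1, so ξ = 13.8/1 = 13.8 mol/s.
Outlet amounts (n = n₀ + ν ξ):
  M: 408.4 − 2(13.8) = 380.8
  R: 64.5 − 1(13.8) = 50.7
  Q: 0 + 2(13.8) = 27.61
  U: 12.12 (inert)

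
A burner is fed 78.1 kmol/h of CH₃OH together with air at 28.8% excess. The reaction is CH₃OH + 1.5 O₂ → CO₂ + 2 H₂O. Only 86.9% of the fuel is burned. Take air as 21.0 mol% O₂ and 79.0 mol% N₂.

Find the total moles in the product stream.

Stoichiometric O₂ = 1.5 × 78.1 = 117.1 kmol/h; O₂ fed = 117.1 × 1.288 = 150.9 kmol/h.
N₂ fed = 150.9 × 79/21 = 567.6 kmol/h.
Fuel reacted = 0.869 × 78.1 → ξ = 67.87 kmol/h.
Outlet (n = n₀ + ν ξ):
  CH₃OH: 78.1 − 1(67.87) = 10.23
  O₂: 150.9 − 1.5(67.87) = 49.09
  N₂: 567.6 (inert)
  CO₂: 0 + 1(67.87) = 67.87
  H₂O: 0 + 2(67.87) = 135.7
Total out = 10.23 + 49.09 + 567.6 + 67.87 + 135.7 = 830.6 kmol/h.

831 kmol/h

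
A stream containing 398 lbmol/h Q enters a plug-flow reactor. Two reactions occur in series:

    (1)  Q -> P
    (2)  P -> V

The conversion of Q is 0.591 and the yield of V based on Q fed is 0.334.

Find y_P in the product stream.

Conversion of Q: Q consumed = 1ξ₁ = 0.591 × 398 → ξ₁ = 235.2 lbmol/h.
Yield of V: 1ξ₂ / 398 = 0.334 → ξ₂ = 132.9 lbmol/h.
Outlet amounts (n = n₀ + Σ ν·ξ):
  Q: 398 − 1(235.2) = 162.8
  P: 0 + 1(235.2) − 1(132.9) = 102.3
  V: 0 + 1(132.9) = 132.9
Total out = 398 lbmol/h; y_P = 102.3 / 398 = 0.257.

0.257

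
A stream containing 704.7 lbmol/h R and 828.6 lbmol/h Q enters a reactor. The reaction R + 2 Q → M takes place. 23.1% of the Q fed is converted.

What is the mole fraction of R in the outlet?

0.454

Q reacted = 0.231 × 828.6 = 191.4 lbmol/h; ν_Q = −2, so ξ = 191.4/2 = 95.7 lbmol/h.
Outlet amounts (n = n₀ + ν ξ):
  R: 704.7 − 1(95.7) = 609
  Q: 828.6 − 2(95.7) = 637.2
  M: 0 + 1(95.7) = 95.7
Total out = 1342 lbmol/h; y_R = 609 / 1342 = 0.4538.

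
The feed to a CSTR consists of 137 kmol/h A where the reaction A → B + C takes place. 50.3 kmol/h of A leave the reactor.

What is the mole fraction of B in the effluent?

0.388

For A: n = n₀ − 1ξ → 50.3 = 137 − 1ξ, giving ξ = 86.7 kmol/h.
Outlet amounts (n = n₀ + ν ξ):
  A: 137 − 1(86.7) = 50.3
  B: 0 + 1(86.7) = 86.7
  C: 0 + 1(86.7) = 86.7
Total out = 223.7 kmol/h; y_B = 86.7 / 223.7 = 0.3876.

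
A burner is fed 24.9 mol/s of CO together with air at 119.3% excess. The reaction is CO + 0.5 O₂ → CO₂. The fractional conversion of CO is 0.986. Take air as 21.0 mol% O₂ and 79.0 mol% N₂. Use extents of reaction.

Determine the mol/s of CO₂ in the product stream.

Stoichiometric O₂ = 0.5 × 24.9 = 12.45 mol/s; O₂ fed = 12.45 × 2.193 = 27.3 mol/s.
N₂ fed = 27.3 × 79/21 = 102.7 mol/s.
Fuel reacted = 0.986 × 24.9 → ξ = 24.55 mol/s.
Outlet (n = n₀ + ν ξ):
  CO: 24.9 − 1(24.55) = 0.3486
  O₂: 27.3 − 0.5(24.55) = 15.03
  N₂: 102.7 (inert)
  CO₂: 0 + 1(24.55) = 24.55

24.6 mol/s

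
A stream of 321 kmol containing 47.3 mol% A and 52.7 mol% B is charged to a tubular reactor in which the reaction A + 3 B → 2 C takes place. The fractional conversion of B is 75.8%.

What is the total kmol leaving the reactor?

B reacted = 0.758 × 169.2 = 128.2 kmol; ν_B = −3, so ξ = 128.2/3 = 42.74 kmol.
Outlet amounts (n = n₀ + ν ξ):
  A: 151.8 − 1(42.74) = 109.1
  B: 169.2 − 3(42.74) = 40.94
  C: 0 + 2(42.74) = 85.49
Total out = 109.1 + 40.94 + 85.49 = 235.5 kmol.

236 kmol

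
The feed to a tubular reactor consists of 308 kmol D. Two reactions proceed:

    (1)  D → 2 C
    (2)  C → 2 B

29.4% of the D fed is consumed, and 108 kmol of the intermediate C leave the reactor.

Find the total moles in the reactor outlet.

Conversion of D: D consumed = 1ξ₁ = 0.294 × 308 → ξ₁ = 90.55 kmol.
C balance: n_C = 0 + 2ξ₁ − 1ξ₂ = 108 → ξ₂ = (2·90.55 − 108)/1 = 73.1 kmol.
Outlet amounts (n = n₀ + Σ ν·ξ):
  D: 308 − 1(90.55) = 217.4
  C: 0 + 2(90.55) − 1(73.1) = 108
  B: 0 + 2(73.1) = 146.2
Total out = 217.4 + 108 + 146.2 = 471.7 kmol.

472 kmol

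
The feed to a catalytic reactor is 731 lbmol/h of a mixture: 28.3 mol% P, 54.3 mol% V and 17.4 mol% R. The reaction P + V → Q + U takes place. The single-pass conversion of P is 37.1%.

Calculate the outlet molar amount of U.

76.7 lbmol/h

P reacted = 0.371 × 206.9 = 76.75 lbmol/h; ν_P = −1, so ξ = 76.75/1 = 76.75 lbmol/h.
Outlet amounts (n = n₀ + ν ξ):
  P: 206.9 − 1(76.75) = 130.1
  V: 396.9 − 1(76.75) = 320.2
  Q: 0 + 1(76.75) = 76.75
  U: 0 + 1(76.75) = 76.75
  R: 127.2 (inert)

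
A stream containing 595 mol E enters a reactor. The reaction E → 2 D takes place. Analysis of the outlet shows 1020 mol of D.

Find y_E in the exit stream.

For D: n = n₀ + 2ξ → 1020 = 0 + 2ξ, giving ξ = 510 mol.
Outlet amounts (n = n₀ + ν ξ):
  E: 595 − 1(510) = 85
  D: 0 + 2(510) = 1020
Total out = 1105 mol; y_E = 85 / 1105 = 0.07692.

0.0769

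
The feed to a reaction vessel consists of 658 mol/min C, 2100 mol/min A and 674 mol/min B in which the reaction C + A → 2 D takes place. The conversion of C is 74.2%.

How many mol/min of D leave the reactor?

C reacted = 0.742 × 658 = 488.2 mol/min; ν_C = −1, so ξ = 488.2/1 = 488.2 mol/min.
Outlet amounts (n = n₀ + ν ξ):
  C: 658 − 1(488.2) = 169.8
  A: 2100 − 1(488.2) = 1612
  D: 0 + 2(488.2) = 976.5
  B: 674 (inert)

976 mol/min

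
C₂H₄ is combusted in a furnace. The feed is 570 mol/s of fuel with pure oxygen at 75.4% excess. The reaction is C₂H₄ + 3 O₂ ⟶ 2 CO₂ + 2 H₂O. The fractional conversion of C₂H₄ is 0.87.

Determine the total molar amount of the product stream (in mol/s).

3570 mol/s

Stoichiometric O₂ = 3 × 570 = 1710 mol/s; O₂ fed = 1710 × 1.754 = 2999 mol/s.
Fuel reacted = 0.87 × 570 → ξ = 495.9 mol/s.
Outlet (n = n₀ + ν ξ):
  C₂H₄: 570 − 1(495.9) = 74.1
  O₂: 2999 − 3(495.9) = 1512
  CO₂: 0 + 2(495.9) = 991.8
  H₂O: 0 + 2(495.9) = 991.8
Total out = 74.1 + 1512 + 991.8 + 991.8 = 3569 mol/s.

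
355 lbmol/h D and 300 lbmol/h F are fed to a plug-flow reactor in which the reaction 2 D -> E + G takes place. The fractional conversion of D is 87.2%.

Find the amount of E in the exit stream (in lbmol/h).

D reacted = 0.872 × 355 = 309.6 lbmol/h; ν_D = −2, so ξ = 309.6/2 = 154.8 lbmol/h.
Outlet amounts (n = n₀ + ν ξ):
  D: 355 − 2(154.8) = 45.44
  E: 0 + 1(154.8) = 154.8
  G: 0 + 1(154.8) = 154.8
  F: 300 (inert)

155 lbmol/h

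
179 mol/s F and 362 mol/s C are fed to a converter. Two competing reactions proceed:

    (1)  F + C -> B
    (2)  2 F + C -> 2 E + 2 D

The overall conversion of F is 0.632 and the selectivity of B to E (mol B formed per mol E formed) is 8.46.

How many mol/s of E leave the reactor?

12 mol/s

Conversion of F: F consumed = 0.632 × 179 = 113.1 mol/s = 1ξ₁ + 2ξ₂.
Selectivity: 1ξ₁ / (2ξ₂) = 8.46 → ξ₁ = 16.92 ξ₂.
Substitute: (1·16.92 + 2) ξ₂ = 113.1 → ξ₂ = 5.979 mol/s, ξ₁ = 101.2 mol/s.
Outlet amounts (n = n₀ + Σ ν·ξ):
  F: 179 − 1(101.2) − 2(5.979) = 65.87
  C: 362 − 1(101.2) − 1(5.979) = 254.9
  B: 0 + 1(101.2) = 101.2
  E: 0 + 2(5.979) = 11.96
  D: 0 + 2(5.979) = 11.96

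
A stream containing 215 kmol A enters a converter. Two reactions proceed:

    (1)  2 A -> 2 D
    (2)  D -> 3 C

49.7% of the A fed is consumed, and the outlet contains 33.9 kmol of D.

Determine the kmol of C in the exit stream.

Conversion of A: A consumed = 2ξ₁ = 0.497 × 215 → ξ₁ = 53.43 kmol.
D balance: n_D = 0 + 2ξ₁ − 1ξ₂ = 33.9 → ξ₂ = (2·53.43 − 33.9)/1 = 72.96 kmol.
Outlet amounts (n = n₀ + Σ ν·ξ):
  A: 215 − 2(53.43) = 108.1
  D: 0 + 2(53.43) − 1(72.96) = 33.9
  C: 0 + 3(72.96) = 218.9

219 kmol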